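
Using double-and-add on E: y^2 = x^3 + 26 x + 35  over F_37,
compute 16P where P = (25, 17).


k = 16 = 10000_2 (binary, LSB first: 00001)
Double-and-add from P = (25, 17):
  bit 0 = 0: acc unchanged = O
  bit 1 = 0: acc unchanged = O
  bit 2 = 0: acc unchanged = O
  bit 3 = 0: acc unchanged = O
  bit 4 = 1: acc = O + (31, 25) = (31, 25)

16P = (31, 25)


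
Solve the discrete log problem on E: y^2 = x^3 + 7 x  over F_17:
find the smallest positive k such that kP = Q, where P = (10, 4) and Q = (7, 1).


Enumerate multiples of P until we hit Q = (7, 1):
  1P = (10, 4)
  2P = (1, 12)
  3P = (7, 16)
  4P = (16, 3)
  5P = (0, 0)
  6P = (16, 14)
  7P = (7, 1)
Match found at i = 7.

k = 7


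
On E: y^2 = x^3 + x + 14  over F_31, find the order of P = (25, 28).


Compute successive multiples of P until we hit O:
  1P = (25, 28)
  2P = (26, 16)
  3P = (0, 13)
  4P = (20, 6)
  5P = (19, 17)
  6P = (5, 19)
  7P = (5, 12)
  8P = (19, 14)
  ... (continuing to 13P)
  13P = O

ord(P) = 13


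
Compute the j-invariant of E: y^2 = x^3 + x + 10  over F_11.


Delta = -16(4 a^3 + 27 b^2) mod 11 = 10
-1728 * (4 a)^3 = -1728 * (4*1)^3 mod 11 = 2
j = 2 * 10^(-1) mod 11 = 9

j = 9 (mod 11)


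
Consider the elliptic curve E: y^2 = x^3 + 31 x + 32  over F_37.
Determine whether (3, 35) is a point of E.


Check whether y^2 = x^3 + 31 x + 32 (mod 37) for (x, y) = (3, 35).
LHS: y^2 = 35^2 mod 37 = 4
RHS: x^3 + 31 x + 32 = 3^3 + 31*3 + 32 mod 37 = 4
LHS = RHS

Yes, on the curve


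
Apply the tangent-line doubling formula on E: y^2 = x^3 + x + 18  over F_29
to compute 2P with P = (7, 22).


Doubling: s = (3 x1^2 + a) / (2 y1)
s = (3*7^2 + 1) / (2*22) mod 29 = 6
x3 = s^2 - 2 x1 mod 29 = 6^2 - 2*7 = 22
y3 = s (x1 - x3) - y1 mod 29 = 6 * (7 - 22) - 22 = 4

2P = (22, 4)


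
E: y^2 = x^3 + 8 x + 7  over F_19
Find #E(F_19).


For each x in F_19, count y with y^2 = x^3 + 8 x + 7 mod 19:
  x = 0: RHS = 7, y in [8, 11]  -> 2 point(s)
  x = 1: RHS = 16, y in [4, 15]  -> 2 point(s)
  x = 3: RHS = 1, y in [1, 18]  -> 2 point(s)
  x = 5: RHS = 1, y in [1, 18]  -> 2 point(s)
  x = 6: RHS = 5, y in [9, 10]  -> 2 point(s)
  x = 7: RHS = 7, y in [8, 11]  -> 2 point(s)
  x = 10: RHS = 4, y in [2, 17]  -> 2 point(s)
  x = 11: RHS = 1, y in [1, 18]  -> 2 point(s)
  x = 12: RHS = 7, y in [8, 11]  -> 2 point(s)
  x = 13: RHS = 9, y in [3, 16]  -> 2 point(s)
  x = 15: RHS = 6, y in [5, 14]  -> 2 point(s)
  x = 18: RHS = 17, y in [6, 13]  -> 2 point(s)
Affine points: 24. Add the point at infinity: total = 25.

#E(F_19) = 25


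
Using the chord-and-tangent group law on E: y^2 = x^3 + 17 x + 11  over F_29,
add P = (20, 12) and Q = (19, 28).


P != Q, so use the chord formula.
s = (y2 - y1) / (x2 - x1) = (16) / (28) mod 29 = 13
x3 = s^2 - x1 - x2 mod 29 = 13^2 - 20 - 19 = 14
y3 = s (x1 - x3) - y1 mod 29 = 13 * (20 - 14) - 12 = 8

P + Q = (14, 8)


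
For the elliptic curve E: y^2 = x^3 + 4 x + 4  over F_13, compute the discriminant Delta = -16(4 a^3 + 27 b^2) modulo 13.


4 a^3 + 27 b^2 = 4*4^3 + 27*4^2 = 256 + 432 = 688
Delta = -16 * (688) = -11008
Delta mod 13 = 3

Delta = 3 (mod 13)


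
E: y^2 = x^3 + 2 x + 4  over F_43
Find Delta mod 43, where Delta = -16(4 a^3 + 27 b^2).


4 a^3 + 27 b^2 = 4*2^3 + 27*4^2 = 32 + 432 = 464
Delta = -16 * (464) = -7424
Delta mod 43 = 15

Delta = 15 (mod 43)


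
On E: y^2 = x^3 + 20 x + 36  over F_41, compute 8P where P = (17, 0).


k = 8 = 1000_2 (binary, LSB first: 0001)
Double-and-add from P = (17, 0):
  bit 0 = 0: acc unchanged = O
  bit 1 = 0: acc unchanged = O
  bit 2 = 0: acc unchanged = O
  bit 3 = 1: acc = O + O = O

8P = O


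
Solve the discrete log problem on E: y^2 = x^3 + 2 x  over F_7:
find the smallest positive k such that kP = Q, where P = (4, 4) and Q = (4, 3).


Enumerate multiples of P until we hit Q = (4, 3):
  1P = (4, 4)
  2P = (0, 0)
  3P = (4, 3)
Match found at i = 3.

k = 3


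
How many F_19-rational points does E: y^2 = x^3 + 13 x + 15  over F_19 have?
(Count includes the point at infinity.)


For each x in F_19, count y with y^2 = x^3 + 13 x + 15 mod 19:
  x = 2: RHS = 11, y in [7, 12]  -> 2 point(s)
  x = 3: RHS = 5, y in [9, 10]  -> 2 point(s)
  x = 4: RHS = 17, y in [6, 13]  -> 2 point(s)
  x = 6: RHS = 5, y in [9, 10]  -> 2 point(s)
  x = 8: RHS = 4, y in [2, 17]  -> 2 point(s)
  x = 9: RHS = 6, y in [5, 14]  -> 2 point(s)
  x = 10: RHS = 5, y in [9, 10]  -> 2 point(s)
  x = 11: RHS = 7, y in [8, 11]  -> 2 point(s)
  x = 13: RHS = 6, y in [5, 14]  -> 2 point(s)
  x = 16: RHS = 6, y in [5, 14]  -> 2 point(s)
  x = 17: RHS = 0, y in [0]  -> 1 point(s)
  x = 18: RHS = 1, y in [1, 18]  -> 2 point(s)
Affine points: 23. Add the point at infinity: total = 24.

#E(F_19) = 24


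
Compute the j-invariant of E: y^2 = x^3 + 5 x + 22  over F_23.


Delta = -16(4 a^3 + 27 b^2) mod 23 = 9
-1728 * (4 a)^3 = -1728 * (4*5)^3 mod 23 = 12
j = 12 * 9^(-1) mod 23 = 9

j = 9 (mod 23)


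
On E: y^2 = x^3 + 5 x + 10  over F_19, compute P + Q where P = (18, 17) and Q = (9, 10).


P != Q, so use the chord formula.
s = (y2 - y1) / (x2 - x1) = (12) / (10) mod 19 = 5
x3 = s^2 - x1 - x2 mod 19 = 5^2 - 18 - 9 = 17
y3 = s (x1 - x3) - y1 mod 19 = 5 * (18 - 17) - 17 = 7

P + Q = (17, 7)


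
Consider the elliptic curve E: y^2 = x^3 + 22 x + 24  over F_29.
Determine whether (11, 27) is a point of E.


Check whether y^2 = x^3 + 22 x + 24 (mod 29) for (x, y) = (11, 27).
LHS: y^2 = 27^2 mod 29 = 4
RHS: x^3 + 22 x + 24 = 11^3 + 22*11 + 24 mod 29 = 2
LHS != RHS

No, not on the curve


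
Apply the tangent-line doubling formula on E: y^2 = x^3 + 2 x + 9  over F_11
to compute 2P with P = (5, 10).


Doubling: s = (3 x1^2 + a) / (2 y1)
s = (3*5^2 + 2) / (2*10) mod 11 = 0
x3 = s^2 - 2 x1 mod 11 = 0^2 - 2*5 = 1
y3 = s (x1 - x3) - y1 mod 11 = 0 * (5 - 1) - 10 = 1

2P = (1, 1)


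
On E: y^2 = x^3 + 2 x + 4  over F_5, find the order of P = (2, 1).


Compute successive multiples of P until we hit O:
  1P = (2, 1)
  2P = (0, 3)
  3P = (4, 1)
  4P = (4, 4)
  5P = (0, 2)
  6P = (2, 4)
  7P = O

ord(P) = 7


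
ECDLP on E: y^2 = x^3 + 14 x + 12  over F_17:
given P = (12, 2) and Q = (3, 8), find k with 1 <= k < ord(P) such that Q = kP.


Enumerate multiples of P until we hit Q = (3, 8):
  1P = (12, 2)
  2P = (11, 16)
  3P = (3, 8)
Match found at i = 3.

k = 3


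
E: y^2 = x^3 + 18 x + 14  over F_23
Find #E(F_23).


For each x in F_23, count y with y^2 = x^3 + 18 x + 14 mod 23:
  x = 2: RHS = 12, y in [9, 14]  -> 2 point(s)
  x = 3: RHS = 3, y in [7, 16]  -> 2 point(s)
  x = 4: RHS = 12, y in [9, 14]  -> 2 point(s)
  x = 6: RHS = 16, y in [4, 19]  -> 2 point(s)
  x = 7: RHS = 0, y in [0]  -> 1 point(s)
  x = 8: RHS = 3, y in [7, 16]  -> 2 point(s)
  x = 9: RHS = 8, y in [10, 13]  -> 2 point(s)
  x = 11: RHS = 2, y in [5, 18]  -> 2 point(s)
  x = 12: RHS = 3, y in [7, 16]  -> 2 point(s)
  x = 15: RHS = 2, y in [5, 18]  -> 2 point(s)
  x = 17: RHS = 12, y in [9, 14]  -> 2 point(s)
  x = 18: RHS = 6, y in [11, 12]  -> 2 point(s)
  x = 19: RHS = 16, y in [4, 19]  -> 2 point(s)
  x = 20: RHS = 2, y in [5, 18]  -> 2 point(s)
  x = 21: RHS = 16, y in [4, 19]  -> 2 point(s)
  x = 22: RHS = 18, y in [8, 15]  -> 2 point(s)
Affine points: 31. Add the point at infinity: total = 32.

#E(F_23) = 32


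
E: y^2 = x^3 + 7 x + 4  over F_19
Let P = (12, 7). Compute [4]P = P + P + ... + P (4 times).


k = 4 = 100_2 (binary, LSB first: 001)
Double-and-add from P = (12, 7):
  bit 0 = 0: acc unchanged = O
  bit 1 = 0: acc unchanged = O
  bit 2 = 1: acc = O + (15, 11) = (15, 11)

4P = (15, 11)


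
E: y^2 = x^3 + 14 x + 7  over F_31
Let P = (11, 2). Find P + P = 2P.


Doubling: s = (3 x1^2 + a) / (2 y1)
s = (3*11^2 + 14) / (2*2) mod 31 = 9
x3 = s^2 - 2 x1 mod 31 = 9^2 - 2*11 = 28
y3 = s (x1 - x3) - y1 mod 31 = 9 * (11 - 28) - 2 = 0

2P = (28, 0)


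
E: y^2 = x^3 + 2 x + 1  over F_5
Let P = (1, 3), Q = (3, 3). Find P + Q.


P != Q, so use the chord formula.
s = (y2 - y1) / (x2 - x1) = (0) / (2) mod 5 = 0
x3 = s^2 - x1 - x2 mod 5 = 0^2 - 1 - 3 = 1
y3 = s (x1 - x3) - y1 mod 5 = 0 * (1 - 1) - 3 = 2

P + Q = (1, 2)


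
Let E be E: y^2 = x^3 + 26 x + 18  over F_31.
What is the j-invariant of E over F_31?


Delta = -16(4 a^3 + 27 b^2) mod 31 = 30
-1728 * (4 a)^3 = -1728 * (4*26)^3 mod 31 = 15
j = 15 * 30^(-1) mod 31 = 16

j = 16 (mod 31)


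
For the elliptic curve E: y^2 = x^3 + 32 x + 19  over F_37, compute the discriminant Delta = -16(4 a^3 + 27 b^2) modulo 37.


4 a^3 + 27 b^2 = 4*32^3 + 27*19^2 = 131072 + 9747 = 140819
Delta = -16 * (140819) = -2253104
Delta mod 37 = 11

Delta = 11 (mod 37)


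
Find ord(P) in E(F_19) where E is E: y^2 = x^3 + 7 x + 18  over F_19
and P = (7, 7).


Compute successive multiples of P until we hit O:
  1P = (7, 7)
  2P = (12, 14)
  3P = (5, 11)
  4P = (11, 1)
  5P = (8, 4)
  6P = (13, 11)
  7P = (10, 10)
  8P = (3, 16)
  ... (continuing to 19P)
  19P = O

ord(P) = 19


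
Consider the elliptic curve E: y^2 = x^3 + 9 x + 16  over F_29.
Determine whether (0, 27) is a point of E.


Check whether y^2 = x^3 + 9 x + 16 (mod 29) for (x, y) = (0, 27).
LHS: y^2 = 27^2 mod 29 = 4
RHS: x^3 + 9 x + 16 = 0^3 + 9*0 + 16 mod 29 = 16
LHS != RHS

No, not on the curve


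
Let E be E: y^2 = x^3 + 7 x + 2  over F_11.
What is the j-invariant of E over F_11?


Delta = -16(4 a^3 + 27 b^2) mod 11 = 3
-1728 * (4 a)^3 = -1728 * (4*7)^3 mod 11 = 4
j = 4 * 3^(-1) mod 11 = 5

j = 5 (mod 11)


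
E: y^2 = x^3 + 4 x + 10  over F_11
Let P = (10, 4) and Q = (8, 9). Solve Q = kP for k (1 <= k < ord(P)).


Enumerate multiples of P until we hit Q = (8, 9):
  1P = (10, 4)
  2P = (5, 10)
  3P = (8, 9)
Match found at i = 3.

k = 3


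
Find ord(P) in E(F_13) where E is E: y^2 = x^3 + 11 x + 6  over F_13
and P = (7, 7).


Compute successive multiples of P until we hit O:
  1P = (7, 7)
  2P = (3, 1)
  3P = (2, 7)
  4P = (4, 6)
  5P = (5, 11)
  6P = (5, 2)
  7P = (4, 7)
  8P = (2, 6)
  ... (continuing to 11P)
  11P = O

ord(P) = 11


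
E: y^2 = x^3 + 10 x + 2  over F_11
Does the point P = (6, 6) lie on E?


Check whether y^2 = x^3 + 10 x + 2 (mod 11) for (x, y) = (6, 6).
LHS: y^2 = 6^2 mod 11 = 3
RHS: x^3 + 10 x + 2 = 6^3 + 10*6 + 2 mod 11 = 3
LHS = RHS

Yes, on the curve


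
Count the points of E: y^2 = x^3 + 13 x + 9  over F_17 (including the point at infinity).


For each x in F_17, count y with y^2 = x^3 + 13 x + 9 mod 17:
  x = 0: RHS = 9, y in [3, 14]  -> 2 point(s)
  x = 2: RHS = 9, y in [3, 14]  -> 2 point(s)
  x = 7: RHS = 1, y in [1, 16]  -> 2 point(s)
  x = 8: RHS = 13, y in [8, 9]  -> 2 point(s)
  x = 10: RHS = 0, y in [0]  -> 1 point(s)
  x = 11: RHS = 4, y in [2, 15]  -> 2 point(s)
  x = 15: RHS = 9, y in [3, 14]  -> 2 point(s)
Affine points: 13. Add the point at infinity: total = 14.

#E(F_17) = 14


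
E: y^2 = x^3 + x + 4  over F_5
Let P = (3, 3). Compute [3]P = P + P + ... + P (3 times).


k = 3 = 11_2 (binary, LSB first: 11)
Double-and-add from P = (3, 3):
  bit 0 = 1: acc = O + (3, 3) = (3, 3)
  bit 1 = 1: acc = (3, 3) + (3, 2) = O

3P = O


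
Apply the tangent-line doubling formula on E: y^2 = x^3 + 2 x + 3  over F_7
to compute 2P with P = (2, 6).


Doubling: s = (3 x1^2 + a) / (2 y1)
s = (3*2^2 + 2) / (2*6) mod 7 = 0
x3 = s^2 - 2 x1 mod 7 = 0^2 - 2*2 = 3
y3 = s (x1 - x3) - y1 mod 7 = 0 * (2 - 3) - 6 = 1

2P = (3, 1)


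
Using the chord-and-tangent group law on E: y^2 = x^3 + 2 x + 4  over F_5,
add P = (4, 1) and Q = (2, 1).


P != Q, so use the chord formula.
s = (y2 - y1) / (x2 - x1) = (0) / (3) mod 5 = 0
x3 = s^2 - x1 - x2 mod 5 = 0^2 - 4 - 2 = 4
y3 = s (x1 - x3) - y1 mod 5 = 0 * (4 - 4) - 1 = 4

P + Q = (4, 4)


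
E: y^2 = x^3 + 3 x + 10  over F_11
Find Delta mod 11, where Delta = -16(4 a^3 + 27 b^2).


4 a^3 + 27 b^2 = 4*3^3 + 27*10^2 = 108 + 2700 = 2808
Delta = -16 * (2808) = -44928
Delta mod 11 = 7

Delta = 7 (mod 11)


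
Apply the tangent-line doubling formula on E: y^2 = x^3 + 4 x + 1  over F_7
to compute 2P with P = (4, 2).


Doubling: s = (3 x1^2 + a) / (2 y1)
s = (3*4^2 + 4) / (2*2) mod 7 = 6
x3 = s^2 - 2 x1 mod 7 = 6^2 - 2*4 = 0
y3 = s (x1 - x3) - y1 mod 7 = 6 * (4 - 0) - 2 = 1

2P = (0, 1)


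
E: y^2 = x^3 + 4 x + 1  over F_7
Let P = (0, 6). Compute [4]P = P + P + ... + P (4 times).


k = 4 = 100_2 (binary, LSB first: 001)
Double-and-add from P = (0, 6):
  bit 0 = 0: acc unchanged = O
  bit 1 = 0: acc unchanged = O
  bit 2 = 1: acc = O + (0, 1) = (0, 1)

4P = (0, 1)


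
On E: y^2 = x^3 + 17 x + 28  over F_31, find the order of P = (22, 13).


Compute successive multiples of P until we hit O:
  1P = (22, 13)
  2P = (25, 19)
  3P = (19, 24)
  4P = (0, 20)
  5P = (23, 0)
  6P = (0, 11)
  7P = (19, 7)
  8P = (25, 12)
  ... (continuing to 10P)
  10P = O

ord(P) = 10


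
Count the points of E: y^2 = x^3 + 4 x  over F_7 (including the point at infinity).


For each x in F_7, count y with y^2 = x^3 + 4 x + 0 mod 7:
  x = 0: RHS = 0, y in [0]  -> 1 point(s)
  x = 2: RHS = 2, y in [3, 4]  -> 2 point(s)
  x = 3: RHS = 4, y in [2, 5]  -> 2 point(s)
  x = 6: RHS = 2, y in [3, 4]  -> 2 point(s)
Affine points: 7. Add the point at infinity: total = 8.

#E(F_7) = 8


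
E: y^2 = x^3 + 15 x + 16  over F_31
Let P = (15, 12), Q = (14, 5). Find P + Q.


P != Q, so use the chord formula.
s = (y2 - y1) / (x2 - x1) = (24) / (30) mod 31 = 7
x3 = s^2 - x1 - x2 mod 31 = 7^2 - 15 - 14 = 20
y3 = s (x1 - x3) - y1 mod 31 = 7 * (15 - 20) - 12 = 15

P + Q = (20, 15)


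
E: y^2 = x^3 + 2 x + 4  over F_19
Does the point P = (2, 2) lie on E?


Check whether y^2 = x^3 + 2 x + 4 (mod 19) for (x, y) = (2, 2).
LHS: y^2 = 2^2 mod 19 = 4
RHS: x^3 + 2 x + 4 = 2^3 + 2*2 + 4 mod 19 = 16
LHS != RHS

No, not on the curve


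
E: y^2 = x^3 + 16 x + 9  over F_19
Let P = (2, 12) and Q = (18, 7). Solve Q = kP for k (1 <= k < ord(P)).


Enumerate multiples of P until we hit Q = (18, 7):
  1P = (2, 12)
  2P = (0, 3)
  3P = (4, 17)
  4P = (5, 9)
  5P = (13, 18)
  6P = (1, 11)
  7P = (17, 11)
  8P = (6, 6)
  9P = (18, 12)
  10P = (18, 7)
Match found at i = 10.

k = 10


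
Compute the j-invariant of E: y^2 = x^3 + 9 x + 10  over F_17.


Delta = -16(4 a^3 + 27 b^2) mod 17 = 6
-1728 * (4 a)^3 = -1728 * (4*9)^3 mod 17 = 14
j = 14 * 6^(-1) mod 17 = 8

j = 8 (mod 17)


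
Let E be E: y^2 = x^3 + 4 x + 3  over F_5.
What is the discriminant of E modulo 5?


4 a^3 + 27 b^2 = 4*4^3 + 27*3^2 = 256 + 243 = 499
Delta = -16 * (499) = -7984
Delta mod 5 = 1

Delta = 1 (mod 5)


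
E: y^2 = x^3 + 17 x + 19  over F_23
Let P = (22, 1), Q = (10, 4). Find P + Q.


P != Q, so use the chord formula.
s = (y2 - y1) / (x2 - x1) = (3) / (11) mod 23 = 17
x3 = s^2 - x1 - x2 mod 23 = 17^2 - 22 - 10 = 4
y3 = s (x1 - x3) - y1 mod 23 = 17 * (22 - 4) - 1 = 6

P + Q = (4, 6)


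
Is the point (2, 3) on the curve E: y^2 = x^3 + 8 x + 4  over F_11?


Check whether y^2 = x^3 + 8 x + 4 (mod 11) for (x, y) = (2, 3).
LHS: y^2 = 3^2 mod 11 = 9
RHS: x^3 + 8 x + 4 = 2^3 + 8*2 + 4 mod 11 = 6
LHS != RHS

No, not on the curve


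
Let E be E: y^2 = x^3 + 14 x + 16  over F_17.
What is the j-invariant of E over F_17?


Delta = -16(4 a^3 + 27 b^2) mod 17 = 4
-1728 * (4 a)^3 = -1728 * (4*14)^3 mod 17 = 2
j = 2 * 4^(-1) mod 17 = 9

j = 9 (mod 17)


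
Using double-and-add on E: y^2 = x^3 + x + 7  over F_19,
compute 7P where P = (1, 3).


k = 7 = 111_2 (binary, LSB first: 111)
Double-and-add from P = (1, 3):
  bit 0 = 1: acc = O + (1, 3) = (1, 3)
  bit 1 = 1: acc = (1, 3) + (9, 17) = (18, 10)
  bit 2 = 1: acc = (18, 10) + (17, 15) = (9, 2)

7P = (9, 2)


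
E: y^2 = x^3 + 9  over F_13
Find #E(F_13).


For each x in F_13, count y with y^2 = x^3 + 0 x + 9 mod 13:
  x = 0: RHS = 9, y in [3, 10]  -> 2 point(s)
  x = 1: RHS = 10, y in [6, 7]  -> 2 point(s)
  x = 2: RHS = 4, y in [2, 11]  -> 2 point(s)
  x = 3: RHS = 10, y in [6, 7]  -> 2 point(s)
  x = 5: RHS = 4, y in [2, 11]  -> 2 point(s)
  x = 6: RHS = 4, y in [2, 11]  -> 2 point(s)
  x = 7: RHS = 1, y in [1, 12]  -> 2 point(s)
  x = 8: RHS = 1, y in [1, 12]  -> 2 point(s)
  x = 9: RHS = 10, y in [6, 7]  -> 2 point(s)
  x = 11: RHS = 1, y in [1, 12]  -> 2 point(s)
Affine points: 20. Add the point at infinity: total = 21.

#E(F_13) = 21


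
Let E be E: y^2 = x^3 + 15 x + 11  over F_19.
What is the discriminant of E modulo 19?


4 a^3 + 27 b^2 = 4*15^3 + 27*11^2 = 13500 + 3267 = 16767
Delta = -16 * (16767) = -268272
Delta mod 19 = 8

Delta = 8 (mod 19)


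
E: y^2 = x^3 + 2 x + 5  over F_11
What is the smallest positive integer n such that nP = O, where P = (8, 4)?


Compute successive multiples of P until we hit O:
  1P = (8, 4)
  2P = (9, 2)
  3P = (9, 9)
  4P = (8, 7)
  5P = O

ord(P) = 5


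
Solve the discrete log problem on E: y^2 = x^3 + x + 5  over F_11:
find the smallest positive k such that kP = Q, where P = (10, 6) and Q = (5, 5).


Enumerate multiples of P until we hit Q = (5, 5):
  1P = (10, 6)
  2P = (7, 6)
  3P = (5, 5)
Match found at i = 3.

k = 3


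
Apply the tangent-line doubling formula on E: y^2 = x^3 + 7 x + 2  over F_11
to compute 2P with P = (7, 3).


Doubling: s = (3 x1^2 + a) / (2 y1)
s = (3*7^2 + 7) / (2*3) mod 11 = 0
x3 = s^2 - 2 x1 mod 11 = 0^2 - 2*7 = 8
y3 = s (x1 - x3) - y1 mod 11 = 0 * (7 - 8) - 3 = 8

2P = (8, 8)


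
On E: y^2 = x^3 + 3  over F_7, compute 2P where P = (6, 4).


k = 2 = 10_2 (binary, LSB first: 01)
Double-and-add from P = (6, 4):
  bit 0 = 0: acc unchanged = O
  bit 1 = 1: acc = O + (4, 2) = (4, 2)

2P = (4, 2)


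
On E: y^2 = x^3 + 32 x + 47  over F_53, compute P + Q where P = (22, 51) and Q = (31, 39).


P != Q, so use the chord formula.
s = (y2 - y1) / (x2 - x1) = (41) / (9) mod 53 = 34
x3 = s^2 - x1 - x2 mod 53 = 34^2 - 22 - 31 = 43
y3 = s (x1 - x3) - y1 mod 53 = 34 * (22 - 43) - 51 = 30

P + Q = (43, 30)


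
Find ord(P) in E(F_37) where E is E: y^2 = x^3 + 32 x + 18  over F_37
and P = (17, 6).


Compute successive multiples of P until we hit O:
  1P = (17, 6)
  2P = (19, 23)
  3P = (27, 20)
  4P = (29, 29)
  5P = (16, 36)
  6P = (16, 1)
  7P = (29, 8)
  8P = (27, 17)
  ... (continuing to 11P)
  11P = O

ord(P) = 11


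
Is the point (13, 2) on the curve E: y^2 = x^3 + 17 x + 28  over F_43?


Check whether y^2 = x^3 + 17 x + 28 (mod 43) for (x, y) = (13, 2).
LHS: y^2 = 2^2 mod 43 = 4
RHS: x^3 + 17 x + 28 = 13^3 + 17*13 + 28 mod 43 = 38
LHS != RHS

No, not on the curve


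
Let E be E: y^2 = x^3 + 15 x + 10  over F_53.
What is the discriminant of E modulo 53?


4 a^3 + 27 b^2 = 4*15^3 + 27*10^2 = 13500 + 2700 = 16200
Delta = -16 * (16200) = -259200
Delta mod 53 = 23

Delta = 23 (mod 53)


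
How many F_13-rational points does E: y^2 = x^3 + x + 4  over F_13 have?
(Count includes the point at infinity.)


For each x in F_13, count y with y^2 = x^3 + 1 x + 4 mod 13:
  x = 0: RHS = 4, y in [2, 11]  -> 2 point(s)
  x = 2: RHS = 1, y in [1, 12]  -> 2 point(s)
  x = 5: RHS = 4, y in [2, 11]  -> 2 point(s)
  x = 7: RHS = 3, y in [4, 9]  -> 2 point(s)
  x = 8: RHS = 4, y in [2, 11]  -> 2 point(s)
  x = 9: RHS = 1, y in [1, 12]  -> 2 point(s)
  x = 10: RHS = 0, y in [0]  -> 1 point(s)
Affine points: 13. Add the point at infinity: total = 14.

#E(F_13) = 14


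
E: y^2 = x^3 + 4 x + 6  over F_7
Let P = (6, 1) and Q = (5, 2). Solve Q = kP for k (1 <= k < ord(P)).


Enumerate multiples of P until we hit Q = (5, 2):
  1P = (6, 1)
  2P = (2, 6)
  3P = (1, 5)
  4P = (4, 3)
  5P = (5, 5)
  6P = (5, 2)
Match found at i = 6.

k = 6


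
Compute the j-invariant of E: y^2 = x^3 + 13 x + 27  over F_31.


Delta = -16(4 a^3 + 27 b^2) mod 31 = 9
-1728 * (4 a)^3 = -1728 * (4*13)^3 mod 31 = 29
j = 29 * 9^(-1) mod 31 = 17

j = 17 (mod 31)


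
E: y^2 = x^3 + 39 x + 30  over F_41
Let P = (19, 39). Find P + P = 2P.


Doubling: s = (3 x1^2 + a) / (2 y1)
s = (3*19^2 + 39) / (2*39) mod 41 = 27
x3 = s^2 - 2 x1 mod 41 = 27^2 - 2*19 = 35
y3 = s (x1 - x3) - y1 mod 41 = 27 * (19 - 35) - 39 = 21

2P = (35, 21)


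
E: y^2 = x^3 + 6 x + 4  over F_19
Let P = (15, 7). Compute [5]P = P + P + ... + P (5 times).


k = 5 = 101_2 (binary, LSB first: 101)
Double-and-add from P = (15, 7):
  bit 0 = 1: acc = O + (15, 7) = (15, 7)
  bit 1 = 0: acc unchanged = (15, 7)
  bit 2 = 1: acc = (15, 7) + (7, 16) = (14, 18)

5P = (14, 18)


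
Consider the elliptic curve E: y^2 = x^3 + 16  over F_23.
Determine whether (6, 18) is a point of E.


Check whether y^2 = x^3 + 0 x + 16 (mod 23) for (x, y) = (6, 18).
LHS: y^2 = 18^2 mod 23 = 2
RHS: x^3 + 0 x + 16 = 6^3 + 0*6 + 16 mod 23 = 2
LHS = RHS

Yes, on the curve


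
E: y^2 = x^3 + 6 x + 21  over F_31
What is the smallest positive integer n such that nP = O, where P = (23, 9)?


Compute successive multiples of P until we hit O:
  1P = (23, 9)
  2P = (13, 8)
  3P = (4, 27)
  4P = (14, 20)
  5P = (2, 17)
  6P = (24, 15)
  7P = (20, 9)
  8P = (19, 22)
  ... (continuing to 37P)
  37P = O

ord(P) = 37


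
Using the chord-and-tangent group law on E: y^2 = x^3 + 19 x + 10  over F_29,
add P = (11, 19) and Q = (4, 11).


P != Q, so use the chord formula.
s = (y2 - y1) / (x2 - x1) = (21) / (22) mod 29 = 26
x3 = s^2 - x1 - x2 mod 29 = 26^2 - 11 - 4 = 23
y3 = s (x1 - x3) - y1 mod 29 = 26 * (11 - 23) - 19 = 17

P + Q = (23, 17)


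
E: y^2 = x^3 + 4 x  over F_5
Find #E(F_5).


For each x in F_5, count y with y^2 = x^3 + 4 x + 0 mod 5:
  x = 0: RHS = 0, y in [0]  -> 1 point(s)
  x = 1: RHS = 0, y in [0]  -> 1 point(s)
  x = 2: RHS = 1, y in [1, 4]  -> 2 point(s)
  x = 3: RHS = 4, y in [2, 3]  -> 2 point(s)
  x = 4: RHS = 0, y in [0]  -> 1 point(s)
Affine points: 7. Add the point at infinity: total = 8.

#E(F_5) = 8


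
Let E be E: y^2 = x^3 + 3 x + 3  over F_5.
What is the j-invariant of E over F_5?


Delta = -16(4 a^3 + 27 b^2) mod 5 = 4
-1728 * (4 a)^3 = -1728 * (4*3)^3 mod 5 = 1
j = 1 * 4^(-1) mod 5 = 4

j = 4 (mod 5)


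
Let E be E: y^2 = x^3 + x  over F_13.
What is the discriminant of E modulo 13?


4 a^3 + 27 b^2 = 4*1^3 + 27*0^2 = 4 + 0 = 4
Delta = -16 * (4) = -64
Delta mod 13 = 1

Delta = 1 (mod 13)


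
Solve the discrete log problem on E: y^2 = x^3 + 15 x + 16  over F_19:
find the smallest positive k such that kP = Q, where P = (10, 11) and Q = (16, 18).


Enumerate multiples of P until we hit Q = (16, 18):
  1P = (10, 11)
  2P = (4, 11)
  3P = (5, 8)
  4P = (15, 5)
  5P = (0, 15)
  6P = (16, 18)
Match found at i = 6.

k = 6


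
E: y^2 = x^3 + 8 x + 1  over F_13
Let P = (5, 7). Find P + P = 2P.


Doubling: s = (3 x1^2 + a) / (2 y1)
s = (3*5^2 + 8) / (2*7) mod 13 = 5
x3 = s^2 - 2 x1 mod 13 = 5^2 - 2*5 = 2
y3 = s (x1 - x3) - y1 mod 13 = 5 * (5 - 2) - 7 = 8

2P = (2, 8)


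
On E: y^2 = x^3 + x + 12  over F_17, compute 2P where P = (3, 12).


Doubling: s = (3 x1^2 + a) / (2 y1)
s = (3*3^2 + 1) / (2*12) mod 17 = 4
x3 = s^2 - 2 x1 mod 17 = 4^2 - 2*3 = 10
y3 = s (x1 - x3) - y1 mod 17 = 4 * (3 - 10) - 12 = 11

2P = (10, 11)


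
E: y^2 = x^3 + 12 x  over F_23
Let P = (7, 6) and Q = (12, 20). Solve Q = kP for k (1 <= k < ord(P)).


Enumerate multiples of P until we hit Q = (12, 20):
  1P = (7, 6)
  2P = (2, 20)
  3P = (20, 12)
  4P = (12, 20)
Match found at i = 4.

k = 4


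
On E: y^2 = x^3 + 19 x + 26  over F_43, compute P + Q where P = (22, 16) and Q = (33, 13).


P != Q, so use the chord formula.
s = (y2 - y1) / (x2 - x1) = (40) / (11) mod 43 = 31
x3 = s^2 - x1 - x2 mod 43 = 31^2 - 22 - 33 = 3
y3 = s (x1 - x3) - y1 mod 43 = 31 * (22 - 3) - 16 = 14

P + Q = (3, 14)


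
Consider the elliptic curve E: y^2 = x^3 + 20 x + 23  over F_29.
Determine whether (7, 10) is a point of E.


Check whether y^2 = x^3 + 20 x + 23 (mod 29) for (x, y) = (7, 10).
LHS: y^2 = 10^2 mod 29 = 13
RHS: x^3 + 20 x + 23 = 7^3 + 20*7 + 23 mod 29 = 13
LHS = RHS

Yes, on the curve


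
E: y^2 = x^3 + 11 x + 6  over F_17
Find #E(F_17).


For each x in F_17, count y with y^2 = x^3 + 11 x + 6 mod 17:
  x = 1: RHS = 1, y in [1, 16]  -> 2 point(s)
  x = 2: RHS = 2, y in [6, 11]  -> 2 point(s)
  x = 3: RHS = 15, y in [7, 10]  -> 2 point(s)
  x = 5: RHS = 16, y in [4, 13]  -> 2 point(s)
  x = 6: RHS = 16, y in [4, 13]  -> 2 point(s)
  x = 7: RHS = 1, y in [1, 16]  -> 2 point(s)
  x = 9: RHS = 1, y in [1, 16]  -> 2 point(s)
  x = 11: RHS = 13, y in [8, 9]  -> 2 point(s)
  x = 12: RHS = 13, y in [8, 9]  -> 2 point(s)
  x = 13: RHS = 0, y in [0]  -> 1 point(s)
Affine points: 19. Add the point at infinity: total = 20.

#E(F_17) = 20


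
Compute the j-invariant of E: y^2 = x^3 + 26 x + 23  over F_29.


Delta = -16(4 a^3 + 27 b^2) mod 29 = 9
-1728 * (4 a)^3 = -1728 * (4*26)^3 mod 29 = 28
j = 28 * 9^(-1) mod 29 = 16

j = 16 (mod 29)


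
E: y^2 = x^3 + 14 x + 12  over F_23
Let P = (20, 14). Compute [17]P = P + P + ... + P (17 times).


k = 17 = 10001_2 (binary, LSB first: 10001)
Double-and-add from P = (20, 14):
  bit 0 = 1: acc = O + (20, 14) = (20, 14)
  bit 1 = 0: acc unchanged = (20, 14)
  bit 2 = 0: acc unchanged = (20, 14)
  bit 3 = 0: acc unchanged = (20, 14)
  bit 4 = 1: acc = (20, 14) + (14, 10) = (15, 20)

17P = (15, 20)


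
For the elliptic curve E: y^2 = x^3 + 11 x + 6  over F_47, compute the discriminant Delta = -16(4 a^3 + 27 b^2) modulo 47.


4 a^3 + 27 b^2 = 4*11^3 + 27*6^2 = 5324 + 972 = 6296
Delta = -16 * (6296) = -100736
Delta mod 47 = 32

Delta = 32 (mod 47)


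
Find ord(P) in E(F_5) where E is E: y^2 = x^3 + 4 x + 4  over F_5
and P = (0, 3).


Compute successive multiples of P until we hit O:
  1P = (0, 3)
  2P = (1, 3)
  3P = (4, 2)
  4P = (2, 0)
  5P = (4, 3)
  6P = (1, 2)
  7P = (0, 2)
  8P = O

ord(P) = 8


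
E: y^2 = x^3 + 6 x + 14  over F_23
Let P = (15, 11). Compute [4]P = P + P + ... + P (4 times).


k = 4 = 100_2 (binary, LSB first: 001)
Double-and-add from P = (15, 11):
  bit 0 = 0: acc unchanged = O
  bit 1 = 0: acc unchanged = O
  bit 2 = 1: acc = O + (6, 17) = (6, 17)

4P = (6, 17)


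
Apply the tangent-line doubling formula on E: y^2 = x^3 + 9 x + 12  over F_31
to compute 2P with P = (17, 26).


Doubling: s = (3 x1^2 + a) / (2 y1)
s = (3*17^2 + 9) / (2*26) mod 31 = 24
x3 = s^2 - 2 x1 mod 31 = 24^2 - 2*17 = 15
y3 = s (x1 - x3) - y1 mod 31 = 24 * (17 - 15) - 26 = 22

2P = (15, 22)


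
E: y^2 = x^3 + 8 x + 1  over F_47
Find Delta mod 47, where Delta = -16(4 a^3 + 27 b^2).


4 a^3 + 27 b^2 = 4*8^3 + 27*1^2 = 2048 + 27 = 2075
Delta = -16 * (2075) = -33200
Delta mod 47 = 29

Delta = 29 (mod 47)


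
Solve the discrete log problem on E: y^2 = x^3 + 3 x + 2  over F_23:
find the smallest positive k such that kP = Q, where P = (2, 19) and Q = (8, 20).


Enumerate multiples of P until we hit Q = (8, 20):
  1P = (2, 19)
  2P = (20, 9)
  3P = (5, 21)
  4P = (19, 8)
  5P = (6, 12)
  6P = (8, 3)
  7P = (15, 8)
  8P = (1, 12)
  9P = (0, 18)
  10P = (4, 3)
  11P = (12, 15)
  12P = (11, 3)
  13P = (16, 11)
  14P = (18, 0)
  15P = (16, 12)
  16P = (11, 20)
  17P = (12, 8)
  18P = (4, 20)
  19P = (0, 5)
  20P = (1, 11)
  21P = (15, 15)
  22P = (8, 20)
Match found at i = 22.

k = 22


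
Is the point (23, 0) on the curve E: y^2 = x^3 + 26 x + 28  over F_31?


Check whether y^2 = x^3 + 26 x + 28 (mod 31) for (x, y) = (23, 0).
LHS: y^2 = 0^2 mod 31 = 0
RHS: x^3 + 26 x + 28 = 23^3 + 26*23 + 28 mod 31 = 21
LHS != RHS

No, not on the curve


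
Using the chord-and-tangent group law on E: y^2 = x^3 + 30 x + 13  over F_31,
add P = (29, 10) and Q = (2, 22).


P != Q, so use the chord formula.
s = (y2 - y1) / (x2 - x1) = (12) / (4) mod 31 = 3
x3 = s^2 - x1 - x2 mod 31 = 3^2 - 29 - 2 = 9
y3 = s (x1 - x3) - y1 mod 31 = 3 * (29 - 9) - 10 = 19

P + Q = (9, 19)


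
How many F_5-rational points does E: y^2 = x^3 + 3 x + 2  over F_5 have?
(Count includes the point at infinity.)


For each x in F_5, count y with y^2 = x^3 + 3 x + 2 mod 5:
  x = 1: RHS = 1, y in [1, 4]  -> 2 point(s)
  x = 2: RHS = 1, y in [1, 4]  -> 2 point(s)
Affine points: 4. Add the point at infinity: total = 5.

#E(F_5) = 5


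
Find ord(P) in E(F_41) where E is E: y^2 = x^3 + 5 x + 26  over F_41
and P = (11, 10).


Compute successive multiples of P until we hit O:
  1P = (11, 10)
  2P = (23, 7)
  3P = (25, 14)
  4P = (26, 15)
  5P = (36, 9)
  6P = (31, 40)
  7P = (32, 20)
  8P = (29, 40)
  ... (continuing to 23P)
  23P = O

ord(P) = 23


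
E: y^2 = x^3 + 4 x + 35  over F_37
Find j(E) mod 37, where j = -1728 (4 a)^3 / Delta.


Delta = -16(4 a^3 + 27 b^2) mod 37 = 22
-1728 * (4 a)^3 = -1728 * (4*4)^3 mod 37 = 27
j = 27 * 22^(-1) mod 37 = 13

j = 13 (mod 37)


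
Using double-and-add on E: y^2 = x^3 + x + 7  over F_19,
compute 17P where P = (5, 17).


k = 17 = 10001_2 (binary, LSB first: 10001)
Double-and-add from P = (5, 17):
  bit 0 = 1: acc = O + (5, 17) = (5, 17)
  bit 1 = 0: acc unchanged = (5, 17)
  bit 2 = 0: acc unchanged = (5, 17)
  bit 3 = 0: acc unchanged = (5, 17)
  bit 4 = 1: acc = (5, 17) + (9, 17) = (5, 2)

17P = (5, 2)


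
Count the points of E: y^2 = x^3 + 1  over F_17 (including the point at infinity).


For each x in F_17, count y with y^2 = x^3 + 0 x + 1 mod 17:
  x = 0: RHS = 1, y in [1, 16]  -> 2 point(s)
  x = 1: RHS = 2, y in [6, 11]  -> 2 point(s)
  x = 2: RHS = 9, y in [3, 14]  -> 2 point(s)
  x = 6: RHS = 13, y in [8, 9]  -> 2 point(s)
  x = 7: RHS = 4, y in [2, 15]  -> 2 point(s)
  x = 9: RHS = 16, y in [4, 13]  -> 2 point(s)
  x = 10: RHS = 15, y in [7, 10]  -> 2 point(s)
  x = 14: RHS = 8, y in [5, 12]  -> 2 point(s)
  x = 16: RHS = 0, y in [0]  -> 1 point(s)
Affine points: 17. Add the point at infinity: total = 18.

#E(F_17) = 18


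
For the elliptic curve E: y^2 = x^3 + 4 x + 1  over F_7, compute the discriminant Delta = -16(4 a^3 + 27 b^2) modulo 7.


4 a^3 + 27 b^2 = 4*4^3 + 27*1^2 = 256 + 27 = 283
Delta = -16 * (283) = -4528
Delta mod 7 = 1

Delta = 1 (mod 7)


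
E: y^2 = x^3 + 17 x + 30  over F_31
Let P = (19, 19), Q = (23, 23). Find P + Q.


P != Q, so use the chord formula.
s = (y2 - y1) / (x2 - x1) = (4) / (4) mod 31 = 1
x3 = s^2 - x1 - x2 mod 31 = 1^2 - 19 - 23 = 21
y3 = s (x1 - x3) - y1 mod 31 = 1 * (19 - 21) - 19 = 10

P + Q = (21, 10)


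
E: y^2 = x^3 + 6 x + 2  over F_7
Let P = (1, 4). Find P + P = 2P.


Doubling: s = (3 x1^2 + a) / (2 y1)
s = (3*1^2 + 6) / (2*4) mod 7 = 2
x3 = s^2 - 2 x1 mod 7 = 2^2 - 2*1 = 2
y3 = s (x1 - x3) - y1 mod 7 = 2 * (1 - 2) - 4 = 1

2P = (2, 1)


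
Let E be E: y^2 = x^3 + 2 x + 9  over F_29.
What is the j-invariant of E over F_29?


Delta = -16(4 a^3 + 27 b^2) mod 29 = 21
-1728 * (4 a)^3 = -1728 * (4*2)^3 mod 29 = 25
j = 25 * 21^(-1) mod 29 = 15

j = 15 (mod 29)


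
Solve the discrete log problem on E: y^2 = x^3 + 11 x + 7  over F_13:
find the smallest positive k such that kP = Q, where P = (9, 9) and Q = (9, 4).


Enumerate multiples of P until we hit Q = (9, 4):
  1P = (9, 9)
  2P = (11, 9)
  3P = (6, 4)
  4P = (8, 10)
  5P = (10, 5)
  6P = (10, 8)
  7P = (8, 3)
  8P = (6, 9)
  9P = (11, 4)
  10P = (9, 4)
Match found at i = 10.

k = 10


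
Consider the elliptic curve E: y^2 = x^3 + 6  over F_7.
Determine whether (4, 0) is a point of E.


Check whether y^2 = x^3 + 0 x + 6 (mod 7) for (x, y) = (4, 0).
LHS: y^2 = 0^2 mod 7 = 0
RHS: x^3 + 0 x + 6 = 4^3 + 0*4 + 6 mod 7 = 0
LHS = RHS

Yes, on the curve


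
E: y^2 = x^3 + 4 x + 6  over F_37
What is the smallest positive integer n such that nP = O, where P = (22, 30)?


Compute successive multiples of P until we hit O:
  1P = (22, 30)
  2P = (5, 15)
  3P = (36, 36)
  4P = (26, 0)
  5P = (36, 1)
  6P = (5, 22)
  7P = (22, 7)
  8P = O

ord(P) = 8


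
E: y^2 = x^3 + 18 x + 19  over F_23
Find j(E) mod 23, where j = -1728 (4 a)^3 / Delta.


Delta = -16(4 a^3 + 27 b^2) mod 23 = 7
-1728 * (4 a)^3 = -1728 * (4*18)^3 mod 23 = 11
j = 11 * 7^(-1) mod 23 = 18

j = 18 (mod 23)


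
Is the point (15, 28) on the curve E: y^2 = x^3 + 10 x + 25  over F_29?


Check whether y^2 = x^3 + 10 x + 25 (mod 29) for (x, y) = (15, 28).
LHS: y^2 = 28^2 mod 29 = 1
RHS: x^3 + 10 x + 25 = 15^3 + 10*15 + 25 mod 29 = 12
LHS != RHS

No, not on the curve


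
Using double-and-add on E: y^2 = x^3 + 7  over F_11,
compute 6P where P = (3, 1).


k = 6 = 110_2 (binary, LSB first: 011)
Double-and-add from P = (3, 1):
  bit 0 = 0: acc unchanged = O
  bit 1 = 1: acc = O + (3, 10) = (3, 10)
  bit 2 = 1: acc = (3, 10) + (3, 1) = O

6P = O


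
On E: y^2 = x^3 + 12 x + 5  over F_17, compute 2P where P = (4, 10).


Doubling: s = (3 x1^2 + a) / (2 y1)
s = (3*4^2 + 12) / (2*10) mod 17 = 3
x3 = s^2 - 2 x1 mod 17 = 3^2 - 2*4 = 1
y3 = s (x1 - x3) - y1 mod 17 = 3 * (4 - 1) - 10 = 16

2P = (1, 16)


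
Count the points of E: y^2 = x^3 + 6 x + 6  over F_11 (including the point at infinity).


For each x in F_11, count y with y^2 = x^3 + 6 x + 6 mod 11:
  x = 2: RHS = 4, y in [2, 9]  -> 2 point(s)
  x = 6: RHS = 5, y in [4, 7]  -> 2 point(s)
  x = 8: RHS = 5, y in [4, 7]  -> 2 point(s)
Affine points: 6. Add the point at infinity: total = 7.

#E(F_11) = 7


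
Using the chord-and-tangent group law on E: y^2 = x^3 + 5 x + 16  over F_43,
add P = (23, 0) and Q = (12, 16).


P != Q, so use the chord formula.
s = (y2 - y1) / (x2 - x1) = (16) / (32) mod 43 = 22
x3 = s^2 - x1 - x2 mod 43 = 22^2 - 23 - 12 = 19
y3 = s (x1 - x3) - y1 mod 43 = 22 * (23 - 19) - 0 = 2

P + Q = (19, 2)


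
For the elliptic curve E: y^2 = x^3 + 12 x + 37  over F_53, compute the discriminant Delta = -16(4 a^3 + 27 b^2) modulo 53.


4 a^3 + 27 b^2 = 4*12^3 + 27*37^2 = 6912 + 36963 = 43875
Delta = -16 * (43875) = -702000
Delta mod 53 = 38

Delta = 38 (mod 53)


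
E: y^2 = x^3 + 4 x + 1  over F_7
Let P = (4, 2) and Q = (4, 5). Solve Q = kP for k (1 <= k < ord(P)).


Enumerate multiples of P until we hit Q = (4, 5):
  1P = (4, 2)
  2P = (0, 1)
  3P = (0, 6)
  4P = (4, 5)
Match found at i = 4.

k = 4


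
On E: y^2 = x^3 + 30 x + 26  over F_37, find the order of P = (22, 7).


Compute successive multiples of P until we hit O:
  1P = (22, 7)
  2P = (27, 24)
  3P = (4, 32)
  4P = (32, 11)
  5P = (32, 26)
  6P = (4, 5)
  7P = (27, 13)
  8P = (22, 30)
  ... (continuing to 9P)
  9P = O

ord(P) = 9


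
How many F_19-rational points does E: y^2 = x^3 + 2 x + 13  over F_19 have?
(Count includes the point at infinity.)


For each x in F_19, count y with y^2 = x^3 + 2 x + 13 mod 19:
  x = 1: RHS = 16, y in [4, 15]  -> 2 point(s)
  x = 2: RHS = 6, y in [5, 14]  -> 2 point(s)
  x = 4: RHS = 9, y in [3, 16]  -> 2 point(s)
  x = 7: RHS = 9, y in [3, 16]  -> 2 point(s)
  x = 8: RHS = 9, y in [3, 16]  -> 2 point(s)
  x = 9: RHS = 0, y in [0]  -> 1 point(s)
  x = 10: RHS = 7, y in [8, 11]  -> 2 point(s)
  x = 11: RHS = 17, y in [6, 13]  -> 2 point(s)
  x = 12: RHS = 17, y in [6, 13]  -> 2 point(s)
  x = 14: RHS = 11, y in [7, 12]  -> 2 point(s)
  x = 15: RHS = 17, y in [6, 13]  -> 2 point(s)
  x = 17: RHS = 1, y in [1, 18]  -> 2 point(s)
Affine points: 23. Add the point at infinity: total = 24.

#E(F_19) = 24


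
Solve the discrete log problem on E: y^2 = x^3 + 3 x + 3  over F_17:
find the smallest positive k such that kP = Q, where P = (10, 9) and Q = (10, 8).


Enumerate multiples of P until we hit Q = (10, 8):
  1P = (10, 9)
  2P = (6, 13)
  3P = (2, 0)
  4P = (6, 4)
  5P = (10, 8)
Match found at i = 5.

k = 5


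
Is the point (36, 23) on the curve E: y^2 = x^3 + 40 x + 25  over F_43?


Check whether y^2 = x^3 + 40 x + 25 (mod 43) for (x, y) = (36, 23).
LHS: y^2 = 23^2 mod 43 = 13
RHS: x^3 + 40 x + 25 = 36^3 + 40*36 + 25 mod 43 = 4
LHS != RHS

No, not on the curve


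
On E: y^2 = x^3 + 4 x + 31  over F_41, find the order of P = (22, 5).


Compute successive multiples of P until we hit O:
  1P = (22, 5)
  2P = (1, 35)
  3P = (10, 13)
  4P = (14, 17)
  5P = (38, 19)
  6P = (17, 25)
  7P = (18, 20)
  8P = (33, 26)
  ... (continuing to 51P)
  51P = O

ord(P) = 51


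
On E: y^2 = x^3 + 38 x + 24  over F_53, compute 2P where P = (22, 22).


Doubling: s = (3 x1^2 + a) / (2 y1)
s = (3*22^2 + 38) / (2*22) mod 53 = 17
x3 = s^2 - 2 x1 mod 53 = 17^2 - 2*22 = 33
y3 = s (x1 - x3) - y1 mod 53 = 17 * (22 - 33) - 22 = 3

2P = (33, 3)


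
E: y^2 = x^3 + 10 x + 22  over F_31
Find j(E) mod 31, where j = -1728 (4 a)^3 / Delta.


Delta = -16(4 a^3 + 27 b^2) mod 31 = 22
-1728 * (4 a)^3 = -1728 * (4*10)^3 mod 31 = 4
j = 4 * 22^(-1) mod 31 = 3

j = 3 (mod 31)


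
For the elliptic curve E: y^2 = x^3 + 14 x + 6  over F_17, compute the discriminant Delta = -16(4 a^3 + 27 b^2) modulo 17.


4 a^3 + 27 b^2 = 4*14^3 + 27*6^2 = 10976 + 972 = 11948
Delta = -16 * (11948) = -191168
Delta mod 17 = 14

Delta = 14 (mod 17)


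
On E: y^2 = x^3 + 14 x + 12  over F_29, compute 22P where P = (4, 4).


k = 22 = 10110_2 (binary, LSB first: 01101)
Double-and-add from P = (4, 4):
  bit 0 = 0: acc unchanged = O
  bit 1 = 1: acc = O + (14, 20) = (14, 20)
  bit 2 = 1: acc = (14, 20) + (5, 27) = (26, 28)
  bit 3 = 0: acc unchanged = (26, 28)
  bit 4 = 1: acc = (26, 28) + (6, 15) = (22, 21)

22P = (22, 21)


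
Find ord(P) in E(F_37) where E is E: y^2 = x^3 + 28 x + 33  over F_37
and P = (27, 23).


Compute successive multiples of P until we hit O:
  1P = (27, 23)
  2P = (13, 35)
  3P = (0, 12)
  4P = (36, 35)
  5P = (21, 22)
  6P = (25, 2)
  7P = (12, 5)
  8P = (32, 8)
  ... (continuing to 38P)
  38P = O

ord(P) = 38


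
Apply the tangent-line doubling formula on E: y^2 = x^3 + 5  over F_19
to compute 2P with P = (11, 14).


Doubling: s = (3 x1^2 + a) / (2 y1)
s = (3*11^2 + 0) / (2*14) mod 19 = 15
x3 = s^2 - 2 x1 mod 19 = 15^2 - 2*11 = 13
y3 = s (x1 - x3) - y1 mod 19 = 15 * (11 - 13) - 14 = 13

2P = (13, 13)


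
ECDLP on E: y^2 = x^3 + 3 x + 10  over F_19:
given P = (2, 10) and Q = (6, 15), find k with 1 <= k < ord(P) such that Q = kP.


Enumerate multiples of P until we hit Q = (6, 15):
  1P = (2, 10)
  2P = (12, 11)
  3P = (9, 14)
  4P = (6, 4)
  5P = (18, 14)
  6P = (5, 13)
  7P = (13, 17)
  8P = (11, 5)
  9P = (11, 14)
  10P = (13, 2)
  11P = (5, 6)
  12P = (18, 5)
  13P = (6, 15)
Match found at i = 13.

k = 13


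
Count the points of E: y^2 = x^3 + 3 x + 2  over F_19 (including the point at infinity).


For each x in F_19, count y with y^2 = x^3 + 3 x + 2 mod 19:
  x = 1: RHS = 6, y in [5, 14]  -> 2 point(s)
  x = 2: RHS = 16, y in [4, 15]  -> 2 point(s)
  x = 3: RHS = 0, y in [0]  -> 1 point(s)
  x = 5: RHS = 9, y in [3, 16]  -> 2 point(s)
  x = 7: RHS = 5, y in [9, 10]  -> 2 point(s)
  x = 8: RHS = 6, y in [5, 14]  -> 2 point(s)
  x = 9: RHS = 17, y in [6, 13]  -> 2 point(s)
  x = 10: RHS = 6, y in [5, 14]  -> 2 point(s)
  x = 11: RHS = 17, y in [6, 13]  -> 2 point(s)
  x = 16: RHS = 4, y in [2, 17]  -> 2 point(s)
  x = 17: RHS = 7, y in [8, 11]  -> 2 point(s)
  x = 18: RHS = 17, y in [6, 13]  -> 2 point(s)
Affine points: 23. Add the point at infinity: total = 24.

#E(F_19) = 24


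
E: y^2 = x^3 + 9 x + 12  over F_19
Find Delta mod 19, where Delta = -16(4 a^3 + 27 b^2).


4 a^3 + 27 b^2 = 4*9^3 + 27*12^2 = 2916 + 3888 = 6804
Delta = -16 * (6804) = -108864
Delta mod 19 = 6

Delta = 6 (mod 19)


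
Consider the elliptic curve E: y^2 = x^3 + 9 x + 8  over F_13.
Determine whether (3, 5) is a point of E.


Check whether y^2 = x^3 + 9 x + 8 (mod 13) for (x, y) = (3, 5).
LHS: y^2 = 5^2 mod 13 = 12
RHS: x^3 + 9 x + 8 = 3^3 + 9*3 + 8 mod 13 = 10
LHS != RHS

No, not on the curve


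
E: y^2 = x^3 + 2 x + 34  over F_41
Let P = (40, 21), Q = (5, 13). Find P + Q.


P != Q, so use the chord formula.
s = (y2 - y1) / (x2 - x1) = (33) / (6) mod 41 = 26
x3 = s^2 - x1 - x2 mod 41 = 26^2 - 40 - 5 = 16
y3 = s (x1 - x3) - y1 mod 41 = 26 * (40 - 16) - 21 = 29

P + Q = (16, 29)


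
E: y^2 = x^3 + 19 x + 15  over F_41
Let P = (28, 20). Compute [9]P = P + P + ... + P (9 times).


k = 9 = 1001_2 (binary, LSB first: 1001)
Double-and-add from P = (28, 20):
  bit 0 = 1: acc = O + (28, 20) = (28, 20)
  bit 1 = 0: acc unchanged = (28, 20)
  bit 2 = 0: acc unchanged = (28, 20)
  bit 3 = 1: acc = (28, 20) + (4, 14) = (27, 11)

9P = (27, 11)


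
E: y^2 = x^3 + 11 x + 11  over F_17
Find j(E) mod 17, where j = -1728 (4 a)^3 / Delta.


Delta = -16(4 a^3 + 27 b^2) mod 17 = 6
-1728 * (4 a)^3 = -1728 * (4*11)^3 mod 17 = 16
j = 16 * 6^(-1) mod 17 = 14

j = 14 (mod 17)
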